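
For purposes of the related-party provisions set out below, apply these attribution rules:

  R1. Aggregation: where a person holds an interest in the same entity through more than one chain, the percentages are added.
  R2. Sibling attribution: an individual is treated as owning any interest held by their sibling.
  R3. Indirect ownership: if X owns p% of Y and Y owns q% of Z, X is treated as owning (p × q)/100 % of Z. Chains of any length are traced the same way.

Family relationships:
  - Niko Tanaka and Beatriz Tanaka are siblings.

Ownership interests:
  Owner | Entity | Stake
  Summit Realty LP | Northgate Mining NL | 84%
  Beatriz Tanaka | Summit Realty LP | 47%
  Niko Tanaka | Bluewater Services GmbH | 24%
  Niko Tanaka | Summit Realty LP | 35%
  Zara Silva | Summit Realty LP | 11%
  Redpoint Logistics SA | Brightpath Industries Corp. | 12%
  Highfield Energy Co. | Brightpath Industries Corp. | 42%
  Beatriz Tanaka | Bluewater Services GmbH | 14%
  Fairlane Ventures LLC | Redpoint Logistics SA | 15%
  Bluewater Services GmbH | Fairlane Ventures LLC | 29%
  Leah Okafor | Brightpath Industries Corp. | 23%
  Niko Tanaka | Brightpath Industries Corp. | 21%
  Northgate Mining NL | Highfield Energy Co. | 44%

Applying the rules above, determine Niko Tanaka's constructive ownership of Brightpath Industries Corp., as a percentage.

By sibling attribution (R2), Niko Tanaka is treated as also owning Beatriz Tanaka's interest in Summit Realty LP, giving 35% + 47% = 82%.
By sibling attribution (R2), Niko Tanaka is treated as also owning Beatriz Tanaka's interest in Bluewater Services GmbH, giving 24% + 14% = 38%.
Chain via Summit Realty LP → Northgate Mining NL → Highfield Energy Co. (R3): 82% × 84% × 44% × 42% = 12.729024% of Brightpath Industries Corp.
Chain via Bluewater Services GmbH → Fairlane Ventures LLC → Redpoint Logistics SA (R3): 38% × 29% × 15% × 12% = 0.19836% of Brightpath Industries Corp.
Direct interest in Brightpath Industries Corp: 21%.
Aggregating (R1): 12.729024% + 0.19836% + 21% = 33.927384%.

33.927384%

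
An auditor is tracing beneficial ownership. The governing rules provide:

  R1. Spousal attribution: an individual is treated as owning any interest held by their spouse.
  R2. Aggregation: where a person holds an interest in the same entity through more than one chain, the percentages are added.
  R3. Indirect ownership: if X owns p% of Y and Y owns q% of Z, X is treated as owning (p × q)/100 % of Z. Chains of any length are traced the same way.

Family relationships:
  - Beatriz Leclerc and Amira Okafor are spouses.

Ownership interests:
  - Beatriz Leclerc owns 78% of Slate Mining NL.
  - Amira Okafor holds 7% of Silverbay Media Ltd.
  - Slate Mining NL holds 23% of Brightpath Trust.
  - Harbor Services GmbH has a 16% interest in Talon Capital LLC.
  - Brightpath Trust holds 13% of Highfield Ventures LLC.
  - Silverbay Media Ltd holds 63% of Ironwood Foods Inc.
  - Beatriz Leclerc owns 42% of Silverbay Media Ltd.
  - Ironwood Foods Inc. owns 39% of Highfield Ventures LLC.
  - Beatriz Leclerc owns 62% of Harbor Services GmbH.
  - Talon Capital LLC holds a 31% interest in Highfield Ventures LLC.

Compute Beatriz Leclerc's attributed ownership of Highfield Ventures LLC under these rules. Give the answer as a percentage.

By spousal attribution (R1), Beatriz Leclerc is treated as also owning Amira Okafor's interest in Silverbay Media Ltd, giving 42% + 7% = 49%.
Chain via Harbor Services GmbH → Talon Capital LLC (R3): 62% × 16% × 31% = 3.0752% of Highfield Ventures LLC.
Chain via Slate Mining NL → Brightpath Trust (R3): 78% × 23% × 13% = 2.3322% of Highfield Ventures LLC.
Chain via Silverbay Media Ltd → Ironwood Foods Inc. (R3): 49% × 63% × 39% = 12.0393% of Highfield Ventures LLC.
Aggregating (R2): 3.0752% + 2.3322% + 12.0393% = 17.4467%.

17.4467%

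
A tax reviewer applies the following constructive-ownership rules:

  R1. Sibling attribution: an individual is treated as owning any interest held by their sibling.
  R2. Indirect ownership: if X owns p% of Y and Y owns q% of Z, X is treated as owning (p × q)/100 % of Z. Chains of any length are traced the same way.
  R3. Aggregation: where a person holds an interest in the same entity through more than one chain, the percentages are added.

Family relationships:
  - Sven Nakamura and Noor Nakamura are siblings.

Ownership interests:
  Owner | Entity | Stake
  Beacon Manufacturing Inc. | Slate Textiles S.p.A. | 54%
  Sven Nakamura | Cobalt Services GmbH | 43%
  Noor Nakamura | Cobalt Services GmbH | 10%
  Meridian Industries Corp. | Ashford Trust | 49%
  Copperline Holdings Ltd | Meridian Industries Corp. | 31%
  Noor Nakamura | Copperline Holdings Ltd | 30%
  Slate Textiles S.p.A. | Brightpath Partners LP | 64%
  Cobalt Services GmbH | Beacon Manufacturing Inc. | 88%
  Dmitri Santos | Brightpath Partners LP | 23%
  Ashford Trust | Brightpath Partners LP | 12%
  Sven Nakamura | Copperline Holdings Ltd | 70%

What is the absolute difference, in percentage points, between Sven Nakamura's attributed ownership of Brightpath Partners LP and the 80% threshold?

By sibling attribution (R1), Sven Nakamura is treated as also owning Noor Nakamura's interest in Cobalt Services GmbH, giving 43% + 10% = 53%.
By sibling attribution (R1), Sven Nakamura is treated as also owning Noor Nakamura's interest in Copperline Holdings Ltd, giving 70% + 30% = 100%.
Chain via Cobalt Services GmbH → Beacon Manufacturing Inc. → Slate Textiles S.p.A. (R2): 53% × 88% × 54% × 64% = 16.118784% of Brightpath Partners LP.
Chain via Copperline Holdings Ltd → Meridian Industries Corp. → Ashford Trust (R2): 100% × 31% × 49% × 12% = 1.8228% of Brightpath Partners LP.
Aggregating (R3): 16.118784% + 1.8228% = 17.941584%.
17.941584% falls short of the 80% threshold by 62.058416 percentage points.

62.058416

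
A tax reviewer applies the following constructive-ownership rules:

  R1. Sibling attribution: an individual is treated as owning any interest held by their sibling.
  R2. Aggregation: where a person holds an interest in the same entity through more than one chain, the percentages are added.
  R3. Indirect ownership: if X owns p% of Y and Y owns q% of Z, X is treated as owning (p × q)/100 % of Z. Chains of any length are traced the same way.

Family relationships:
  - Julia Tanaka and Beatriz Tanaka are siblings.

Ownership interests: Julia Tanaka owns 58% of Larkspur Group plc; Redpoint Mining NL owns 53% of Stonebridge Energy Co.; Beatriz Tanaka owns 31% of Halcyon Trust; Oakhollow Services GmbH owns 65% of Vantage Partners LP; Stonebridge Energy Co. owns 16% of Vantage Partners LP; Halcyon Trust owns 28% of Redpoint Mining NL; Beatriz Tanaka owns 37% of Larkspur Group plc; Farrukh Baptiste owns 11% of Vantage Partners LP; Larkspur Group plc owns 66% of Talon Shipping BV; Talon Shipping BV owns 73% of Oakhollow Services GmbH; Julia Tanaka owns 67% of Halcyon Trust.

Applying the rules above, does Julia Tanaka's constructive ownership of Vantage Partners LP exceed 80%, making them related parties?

By sibling attribution (R1), Julia Tanaka is treated as also owning Beatriz Tanaka's interest in Larkspur Group plc, giving 58% + 37% = 95%.
By sibling attribution (R1), Julia Tanaka is treated as also owning Beatriz Tanaka's interest in Halcyon Trust, giving 67% + 31% = 98%.
Chain via Larkspur Group plc → Talon Shipping BV → Oakhollow Services GmbH (R3): 95% × 66% × 73% × 65% = 29.75115% of Vantage Partners LP.
Chain via Halcyon Trust → Redpoint Mining NL → Stonebridge Energy Co. (R3): 98% × 28% × 53% × 16% = 2.326912% of Vantage Partners LP.
Aggregating (R2): 29.75115% + 2.326912% = 32.078062%.
32.078062% does not exceed the 80% threshold, so Julia is not a related party to Vantage Partners LP.

No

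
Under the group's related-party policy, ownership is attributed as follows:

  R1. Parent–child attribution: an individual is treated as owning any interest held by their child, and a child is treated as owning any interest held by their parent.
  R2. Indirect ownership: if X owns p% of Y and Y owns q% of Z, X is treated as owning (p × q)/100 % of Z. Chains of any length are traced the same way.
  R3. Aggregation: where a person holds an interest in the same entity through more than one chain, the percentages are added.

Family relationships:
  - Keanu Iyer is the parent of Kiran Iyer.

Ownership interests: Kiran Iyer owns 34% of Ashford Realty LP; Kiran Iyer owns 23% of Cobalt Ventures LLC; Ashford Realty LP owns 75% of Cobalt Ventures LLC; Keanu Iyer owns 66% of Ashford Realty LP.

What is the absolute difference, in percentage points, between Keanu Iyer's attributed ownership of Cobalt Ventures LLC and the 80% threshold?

By parent–child attribution (R1), Keanu Iyer is treated as also owning Kiran Iyer's interest in Ashford Realty LP, giving 66% + 34% = 100%.
By parent–child attribution (R1), Keanu Iyer is treated as owning Kiran Iyer's 23% interest in Cobalt Ventures LLC.
Chain via Ashford Realty LP (R2): 100% × 75% = 75% of Cobalt Ventures LLC.
Direct interest in Cobalt Ventures LLC: 23%.
Aggregating (R3): 75% + 23% = 98%.
98% exceeds the 80% threshold by 18 percentage points.

18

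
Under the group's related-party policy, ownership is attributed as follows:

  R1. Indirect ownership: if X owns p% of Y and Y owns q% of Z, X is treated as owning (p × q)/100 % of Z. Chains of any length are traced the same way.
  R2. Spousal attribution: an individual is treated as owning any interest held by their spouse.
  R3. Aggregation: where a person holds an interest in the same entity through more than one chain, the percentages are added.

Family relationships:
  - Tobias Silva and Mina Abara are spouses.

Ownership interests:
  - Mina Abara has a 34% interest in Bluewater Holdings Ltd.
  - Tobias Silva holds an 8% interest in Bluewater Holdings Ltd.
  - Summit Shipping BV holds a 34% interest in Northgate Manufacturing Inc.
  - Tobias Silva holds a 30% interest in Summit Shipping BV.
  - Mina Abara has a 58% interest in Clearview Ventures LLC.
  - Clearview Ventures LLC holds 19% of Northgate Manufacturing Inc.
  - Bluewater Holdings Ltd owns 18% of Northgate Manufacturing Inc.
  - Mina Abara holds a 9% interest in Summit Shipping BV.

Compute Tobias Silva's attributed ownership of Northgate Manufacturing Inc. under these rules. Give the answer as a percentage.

31.84%

By spousal attribution (R2), Tobias Silva is treated as also owning Mina Abara's interest in Summit Shipping BV, giving 30% + 9% = 39%.
By spousal attribution (R2), Tobias Silva is treated as also owning Mina Abara's interest in Bluewater Holdings Ltd, giving 8% + 34% = 42%.
By spousal attribution (R2), Tobias Silva is treated as owning Mina Abara's 58% interest in Clearview Ventures LLC.
Chain via Summit Shipping BV (R1): 39% × 34% = 13.26% of Northgate Manufacturing Inc.
Chain via Bluewater Holdings Ltd (R1): 42% × 18% = 7.56% of Northgate Manufacturing Inc.
Chain via Clearview Ventures LLC (R1): 58% × 19% = 11.02% of Northgate Manufacturing Inc.
Aggregating (R3): 13.26% + 7.56% + 11.02% = 31.84%.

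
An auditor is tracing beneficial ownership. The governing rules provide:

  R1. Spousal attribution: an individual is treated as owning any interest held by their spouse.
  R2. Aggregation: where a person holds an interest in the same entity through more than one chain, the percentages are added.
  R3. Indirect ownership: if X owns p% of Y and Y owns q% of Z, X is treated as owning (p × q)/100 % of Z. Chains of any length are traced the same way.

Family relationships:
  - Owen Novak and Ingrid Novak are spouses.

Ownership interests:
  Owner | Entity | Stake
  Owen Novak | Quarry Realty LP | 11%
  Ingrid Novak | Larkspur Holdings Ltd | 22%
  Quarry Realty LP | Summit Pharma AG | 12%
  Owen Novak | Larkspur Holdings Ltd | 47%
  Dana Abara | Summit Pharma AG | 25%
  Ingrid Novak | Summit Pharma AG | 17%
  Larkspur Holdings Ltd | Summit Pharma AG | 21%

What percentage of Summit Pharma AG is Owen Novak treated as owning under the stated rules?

By spousal attribution (R1), Owen Novak is treated as also owning Ingrid Novak's interest in Larkspur Holdings Ltd, giving 47% + 22% = 69%.
By spousal attribution (R1), Owen Novak is treated as owning Ingrid Novak's 17% interest in Summit Pharma AG.
Chain via Larkspur Holdings Ltd (R3): 69% × 21% = 14.49% of Summit Pharma AG.
Chain via Quarry Realty LP (R3): 11% × 12% = 1.32% of Summit Pharma AG.
Direct interest in Summit Pharma AG: 17%.
Aggregating (R2): 14.49% + 1.32% + 17% = 32.81%.

32.81%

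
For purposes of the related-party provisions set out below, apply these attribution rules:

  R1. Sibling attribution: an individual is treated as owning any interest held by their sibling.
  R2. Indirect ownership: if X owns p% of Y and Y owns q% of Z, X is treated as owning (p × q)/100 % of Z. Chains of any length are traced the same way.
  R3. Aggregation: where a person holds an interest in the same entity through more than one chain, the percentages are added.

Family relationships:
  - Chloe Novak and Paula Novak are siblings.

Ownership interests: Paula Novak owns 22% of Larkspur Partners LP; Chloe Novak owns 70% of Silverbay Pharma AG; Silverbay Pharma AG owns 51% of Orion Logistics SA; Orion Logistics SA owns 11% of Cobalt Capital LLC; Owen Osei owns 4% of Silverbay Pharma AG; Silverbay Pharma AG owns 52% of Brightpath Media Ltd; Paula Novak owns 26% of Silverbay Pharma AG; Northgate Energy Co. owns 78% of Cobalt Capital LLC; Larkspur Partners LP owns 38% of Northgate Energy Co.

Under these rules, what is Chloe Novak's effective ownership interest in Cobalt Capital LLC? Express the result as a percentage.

By sibling attribution (R1), Chloe Novak is treated as also owning Paula Novak's interest in Silverbay Pharma AG, giving 70% + 26% = 96%.
By sibling attribution (R1), Chloe Novak is treated as owning Paula Novak's 22% interest in Larkspur Partners LP.
Chain via Silverbay Pharma AG → Orion Logistics SA (R2): 96% × 51% × 11% = 5.3856% of Cobalt Capital LLC.
Chain via Larkspur Partners LP → Northgate Energy Co. (R2): 22% × 38% × 78% = 6.5208% of Cobalt Capital LLC.
Aggregating (R3): 5.3856% + 6.5208% = 11.9064%.

11.9064%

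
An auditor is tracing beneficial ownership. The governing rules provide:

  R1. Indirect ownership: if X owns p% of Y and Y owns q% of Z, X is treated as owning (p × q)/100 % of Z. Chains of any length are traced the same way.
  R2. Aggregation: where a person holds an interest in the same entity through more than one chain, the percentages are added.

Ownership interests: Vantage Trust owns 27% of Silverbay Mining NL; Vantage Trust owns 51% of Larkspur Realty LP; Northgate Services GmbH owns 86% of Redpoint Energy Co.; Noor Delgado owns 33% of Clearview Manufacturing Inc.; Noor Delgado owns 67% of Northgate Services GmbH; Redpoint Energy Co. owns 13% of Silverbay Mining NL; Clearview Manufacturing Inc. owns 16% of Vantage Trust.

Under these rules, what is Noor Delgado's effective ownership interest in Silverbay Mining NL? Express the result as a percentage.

8.9162%

Chain via Northgate Services GmbH → Redpoint Energy Co. (R1): 67% × 86% × 13% = 7.4906% of Silverbay Mining NL.
Chain via Clearview Manufacturing Inc. → Vantage Trust (R1): 33% × 16% × 27% = 1.4256% of Silverbay Mining NL.
Aggregating (R2): 7.4906% + 1.4256% = 8.9162%.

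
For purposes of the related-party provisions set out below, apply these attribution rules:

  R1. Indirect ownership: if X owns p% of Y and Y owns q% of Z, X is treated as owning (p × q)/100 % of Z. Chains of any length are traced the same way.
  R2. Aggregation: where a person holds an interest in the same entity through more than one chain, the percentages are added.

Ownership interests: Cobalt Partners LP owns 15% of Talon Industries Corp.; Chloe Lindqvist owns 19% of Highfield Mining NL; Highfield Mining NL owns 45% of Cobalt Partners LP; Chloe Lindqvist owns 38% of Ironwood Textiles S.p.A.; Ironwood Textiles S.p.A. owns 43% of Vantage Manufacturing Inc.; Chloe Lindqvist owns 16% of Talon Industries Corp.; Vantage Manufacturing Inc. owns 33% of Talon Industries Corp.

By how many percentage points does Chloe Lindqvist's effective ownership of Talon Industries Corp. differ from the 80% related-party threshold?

57.3253

Chain via Highfield Mining NL → Cobalt Partners LP (R1): 19% × 45% × 15% = 1.2825% of Talon Industries Corp.
Chain via Ironwood Textiles S.p.A. → Vantage Manufacturing Inc. (R1): 38% × 43% × 33% = 5.3922% of Talon Industries Corp.
Direct interest in Talon Industries Corp: 16%.
Aggregating (R2): 1.2825% + 5.3922% + 16% = 22.6747%.
22.6747% falls short of the 80% threshold by 57.3253 percentage points.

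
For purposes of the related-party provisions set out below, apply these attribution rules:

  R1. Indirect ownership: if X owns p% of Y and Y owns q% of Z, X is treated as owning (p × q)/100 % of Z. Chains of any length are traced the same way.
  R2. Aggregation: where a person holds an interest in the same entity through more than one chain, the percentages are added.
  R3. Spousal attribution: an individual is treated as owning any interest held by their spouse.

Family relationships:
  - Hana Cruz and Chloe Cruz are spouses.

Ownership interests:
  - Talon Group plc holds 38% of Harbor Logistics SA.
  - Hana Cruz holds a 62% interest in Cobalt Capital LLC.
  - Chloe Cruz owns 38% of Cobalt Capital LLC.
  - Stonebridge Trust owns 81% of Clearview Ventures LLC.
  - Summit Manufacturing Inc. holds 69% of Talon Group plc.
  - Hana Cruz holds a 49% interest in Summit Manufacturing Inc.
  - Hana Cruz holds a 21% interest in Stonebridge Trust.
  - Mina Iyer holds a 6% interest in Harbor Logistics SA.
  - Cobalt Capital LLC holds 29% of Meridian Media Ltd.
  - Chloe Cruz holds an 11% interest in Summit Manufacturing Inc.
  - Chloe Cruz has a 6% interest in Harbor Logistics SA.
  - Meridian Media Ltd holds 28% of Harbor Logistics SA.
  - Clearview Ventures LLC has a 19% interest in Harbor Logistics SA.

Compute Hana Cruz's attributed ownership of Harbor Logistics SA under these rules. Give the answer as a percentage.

33.0839%

By spousal attribution (R3), Hana Cruz is treated as also owning Chloe Cruz's interest in Cobalt Capital LLC, giving 62% + 38% = 100%.
By spousal attribution (R3), Hana Cruz is treated as also owning Chloe Cruz's interest in Summit Manufacturing Inc, giving 49% + 11% = 60%.
By spousal attribution (R3), Hana Cruz is treated as owning Chloe Cruz's 6% interest in Harbor Logistics SA.
Chain via Cobalt Capital LLC → Meridian Media Ltd (R1): 100% × 29% × 28% = 8.12% of Harbor Logistics SA.
Chain via Summit Manufacturing Inc. → Talon Group plc (R1): 60% × 69% × 38% = 15.732% of Harbor Logistics SA.
Chain via Stonebridge Trust → Clearview Ventures LLC (R1): 21% × 81% × 19% = 3.2319% of Harbor Logistics SA.
Direct interest in Harbor Logistics SA: 6%.
Aggregating (R2): 8.12% + 15.732% + 3.2319% + 6% = 33.0839%.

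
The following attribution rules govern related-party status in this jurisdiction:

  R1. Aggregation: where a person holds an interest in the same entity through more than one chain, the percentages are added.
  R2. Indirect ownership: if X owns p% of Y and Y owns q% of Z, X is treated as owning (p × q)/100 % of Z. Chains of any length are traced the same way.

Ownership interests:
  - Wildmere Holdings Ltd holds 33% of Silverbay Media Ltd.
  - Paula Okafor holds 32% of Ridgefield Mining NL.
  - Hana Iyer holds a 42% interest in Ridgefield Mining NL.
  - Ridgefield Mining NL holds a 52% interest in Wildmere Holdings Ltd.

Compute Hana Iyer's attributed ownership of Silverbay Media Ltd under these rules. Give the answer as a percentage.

7.2072%

Chain via Ridgefield Mining NL → Wildmere Holdings Ltd (R2): 42% × 52% × 33% = 7.2072% of Silverbay Media Ltd.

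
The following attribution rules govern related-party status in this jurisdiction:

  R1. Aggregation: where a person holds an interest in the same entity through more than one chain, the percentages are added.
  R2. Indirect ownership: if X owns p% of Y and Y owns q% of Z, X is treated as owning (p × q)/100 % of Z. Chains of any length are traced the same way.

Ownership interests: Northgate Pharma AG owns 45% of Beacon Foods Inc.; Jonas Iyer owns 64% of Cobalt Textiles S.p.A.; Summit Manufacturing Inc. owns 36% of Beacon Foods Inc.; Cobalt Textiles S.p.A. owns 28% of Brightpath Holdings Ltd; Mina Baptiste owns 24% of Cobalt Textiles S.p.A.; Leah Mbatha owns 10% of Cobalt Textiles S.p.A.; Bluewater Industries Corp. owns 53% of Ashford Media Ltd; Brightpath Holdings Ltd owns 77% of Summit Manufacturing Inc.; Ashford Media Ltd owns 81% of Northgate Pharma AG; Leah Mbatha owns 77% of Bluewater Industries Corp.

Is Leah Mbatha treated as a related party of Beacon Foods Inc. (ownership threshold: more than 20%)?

No

Chain via Cobalt Textiles S.p.A. → Brightpath Holdings Ltd → Summit Manufacturing Inc. (R2): 10% × 28% × 77% × 36% = 0.77616% of Beacon Foods Inc.
Chain via Bluewater Industries Corp. → Ashford Media Ltd → Northgate Pharma AG (R2): 77% × 53% × 81% × 45% = 14.875245% of Beacon Foods Inc.
Aggregating (R1): 0.77616% + 14.875245% = 15.651405%.
15.651405% does not exceed the 20% threshold, so Leah is not a related party to Beacon Foods Inc.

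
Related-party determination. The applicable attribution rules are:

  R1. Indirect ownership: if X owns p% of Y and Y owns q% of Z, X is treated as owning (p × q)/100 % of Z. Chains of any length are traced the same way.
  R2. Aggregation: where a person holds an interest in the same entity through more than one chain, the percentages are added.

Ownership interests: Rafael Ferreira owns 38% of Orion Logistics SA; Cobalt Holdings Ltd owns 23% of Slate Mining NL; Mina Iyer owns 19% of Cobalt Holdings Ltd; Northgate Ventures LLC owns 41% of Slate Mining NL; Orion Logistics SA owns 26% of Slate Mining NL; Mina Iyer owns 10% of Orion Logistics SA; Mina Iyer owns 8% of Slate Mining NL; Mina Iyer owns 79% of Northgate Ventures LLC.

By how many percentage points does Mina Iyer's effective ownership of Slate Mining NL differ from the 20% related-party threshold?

27.36

Chain via Orion Logistics SA (R1): 10% × 26% = 2.6% of Slate Mining NL.
Chain via Cobalt Holdings Ltd (R1): 19% × 23% = 4.37% of Slate Mining NL.
Chain via Northgate Ventures LLC (R1): 79% × 41% = 32.39% of Slate Mining NL.
Direct interest in Slate Mining NL: 8%.
Aggregating (R2): 2.6% + 4.37% + 32.39% + 8% = 47.36%.
47.36% exceeds the 20% threshold by 27.36 percentage points.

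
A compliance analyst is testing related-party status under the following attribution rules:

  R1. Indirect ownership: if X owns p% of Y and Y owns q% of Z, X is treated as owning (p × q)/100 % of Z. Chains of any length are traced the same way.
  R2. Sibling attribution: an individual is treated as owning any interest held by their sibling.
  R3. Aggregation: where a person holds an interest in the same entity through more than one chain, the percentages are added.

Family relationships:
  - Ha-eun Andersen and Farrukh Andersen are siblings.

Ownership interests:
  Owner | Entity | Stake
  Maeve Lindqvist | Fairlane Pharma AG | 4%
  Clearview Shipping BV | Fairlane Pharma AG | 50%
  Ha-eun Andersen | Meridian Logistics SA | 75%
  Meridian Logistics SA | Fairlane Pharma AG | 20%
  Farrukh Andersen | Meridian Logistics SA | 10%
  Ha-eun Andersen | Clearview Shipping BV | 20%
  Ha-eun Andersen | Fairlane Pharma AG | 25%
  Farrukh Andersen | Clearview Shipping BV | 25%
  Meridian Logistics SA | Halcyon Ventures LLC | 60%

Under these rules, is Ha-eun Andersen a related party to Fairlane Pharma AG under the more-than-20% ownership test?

Yes

By sibling attribution (R2), Ha-eun Andersen is treated as also owning Farrukh Andersen's interest in Meridian Logistics SA, giving 75% + 10% = 85%.
By sibling attribution (R2), Ha-eun Andersen is treated as also owning Farrukh Andersen's interest in Clearview Shipping BV, giving 20% + 25% = 45%.
Chain via Meridian Logistics SA (R1): 85% × 20% = 17% of Fairlane Pharma AG.
Chain via Clearview Shipping BV (R1): 45% × 50% = 22.5% of Fairlane Pharma AG.
Direct interest in Fairlane Pharma AG: 25%.
Aggregating (R3): 17% + 22.5% + 25% = 64.5%.
64.5% exceeds the 20% threshold, so Ha-eun is a related party to Fairlane Pharma AG.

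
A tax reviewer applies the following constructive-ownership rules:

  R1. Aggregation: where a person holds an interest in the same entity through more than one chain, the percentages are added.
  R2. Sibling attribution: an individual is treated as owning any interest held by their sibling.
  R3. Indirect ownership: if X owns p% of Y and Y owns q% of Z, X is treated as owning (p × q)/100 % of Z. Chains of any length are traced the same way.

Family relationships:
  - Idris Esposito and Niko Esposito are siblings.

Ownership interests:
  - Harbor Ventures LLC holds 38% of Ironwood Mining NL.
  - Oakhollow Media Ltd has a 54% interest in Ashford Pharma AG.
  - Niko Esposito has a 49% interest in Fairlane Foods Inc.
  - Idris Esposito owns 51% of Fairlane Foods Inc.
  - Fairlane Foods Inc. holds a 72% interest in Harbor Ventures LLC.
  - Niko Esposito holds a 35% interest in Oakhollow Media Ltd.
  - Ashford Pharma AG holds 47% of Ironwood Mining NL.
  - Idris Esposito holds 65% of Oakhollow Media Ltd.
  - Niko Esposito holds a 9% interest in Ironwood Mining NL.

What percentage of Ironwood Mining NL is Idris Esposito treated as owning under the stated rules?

By sibling attribution (R2), Idris Esposito is treated as also owning Niko Esposito's interest in Oakhollow Media Ltd, giving 65% + 35% = 100%.
By sibling attribution (R2), Idris Esposito is treated as also owning Niko Esposito's interest in Fairlane Foods Inc, giving 51% + 49% = 100%.
By sibling attribution (R2), Idris Esposito is treated as owning Niko Esposito's 9% interest in Ironwood Mining NL.
Chain via Oakhollow Media Ltd → Ashford Pharma AG (R3): 100% × 54% × 47% = 25.38% of Ironwood Mining NL.
Chain via Fairlane Foods Inc. → Harbor Ventures LLC (R3): 100% × 72% × 38% = 27.36% of Ironwood Mining NL.
Direct interest in Ironwood Mining NL: 9%.
Aggregating (R1): 25.38% + 27.36% + 9% = 61.74%.

61.74%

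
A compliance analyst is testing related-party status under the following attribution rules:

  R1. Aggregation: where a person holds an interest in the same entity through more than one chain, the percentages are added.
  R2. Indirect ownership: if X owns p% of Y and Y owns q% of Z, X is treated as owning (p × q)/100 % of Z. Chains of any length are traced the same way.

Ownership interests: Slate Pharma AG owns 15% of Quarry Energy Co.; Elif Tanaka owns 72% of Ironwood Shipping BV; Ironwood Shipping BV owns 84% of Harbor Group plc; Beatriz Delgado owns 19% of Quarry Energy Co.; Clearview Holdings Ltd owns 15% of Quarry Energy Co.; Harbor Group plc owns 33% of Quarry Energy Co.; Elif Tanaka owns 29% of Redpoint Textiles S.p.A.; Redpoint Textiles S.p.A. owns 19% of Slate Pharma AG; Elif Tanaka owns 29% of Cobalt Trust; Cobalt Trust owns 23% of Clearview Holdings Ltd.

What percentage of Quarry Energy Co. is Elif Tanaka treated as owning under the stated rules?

21.7854%

Chain via Cobalt Trust → Clearview Holdings Ltd (R2): 29% × 23% × 15% = 1.0005% of Quarry Energy Co.
Chain via Ironwood Shipping BV → Harbor Group plc (R2): 72% × 84% × 33% = 19.9584% of Quarry Energy Co.
Chain via Redpoint Textiles S.p.A. → Slate Pharma AG (R2): 29% × 19% × 15% = 0.8265% of Quarry Energy Co.
Aggregating (R1): 1.0005% + 19.9584% + 0.8265% = 21.7854%.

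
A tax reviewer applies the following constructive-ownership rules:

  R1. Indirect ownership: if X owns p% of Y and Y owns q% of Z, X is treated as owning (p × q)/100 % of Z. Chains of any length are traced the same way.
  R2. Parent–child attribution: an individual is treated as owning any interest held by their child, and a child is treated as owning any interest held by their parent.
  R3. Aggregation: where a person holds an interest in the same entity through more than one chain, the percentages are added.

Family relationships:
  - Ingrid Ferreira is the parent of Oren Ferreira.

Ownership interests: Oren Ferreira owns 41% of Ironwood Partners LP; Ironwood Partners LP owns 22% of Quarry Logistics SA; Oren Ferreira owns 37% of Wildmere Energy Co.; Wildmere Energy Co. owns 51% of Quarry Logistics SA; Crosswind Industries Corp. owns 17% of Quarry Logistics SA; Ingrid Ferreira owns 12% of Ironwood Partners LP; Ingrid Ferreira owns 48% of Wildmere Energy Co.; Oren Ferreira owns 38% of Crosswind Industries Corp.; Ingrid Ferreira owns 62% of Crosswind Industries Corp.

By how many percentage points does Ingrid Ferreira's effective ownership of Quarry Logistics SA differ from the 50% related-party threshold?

By parent–child attribution (R2), Ingrid Ferreira is treated as also owning Oren Ferreira's interest in Crosswind Industries Corp, giving 62% + 38% = 100%.
By parent–child attribution (R2), Ingrid Ferreira is treated as also owning Oren Ferreira's interest in Wildmere Energy Co, giving 48% + 37% = 85%.
By parent–child attribution (R2), Ingrid Ferreira is treated as also owning Oren Ferreira's interest in Ironwood Partners LP, giving 12% + 41% = 53%.
Chain via Crosswind Industries Corp. (R1): 100% × 17% = 17% of Quarry Logistics SA.
Chain via Wildmere Energy Co. (R1): 85% × 51% = 43.35% of Quarry Logistics SA.
Chain via Ironwood Partners LP (R1): 53% × 22% = 11.66% of Quarry Logistics SA.
Aggregating (R3): 17% + 43.35% + 11.66% = 72.01%.
72.01% exceeds the 50% threshold by 22.01 percentage points.

22.01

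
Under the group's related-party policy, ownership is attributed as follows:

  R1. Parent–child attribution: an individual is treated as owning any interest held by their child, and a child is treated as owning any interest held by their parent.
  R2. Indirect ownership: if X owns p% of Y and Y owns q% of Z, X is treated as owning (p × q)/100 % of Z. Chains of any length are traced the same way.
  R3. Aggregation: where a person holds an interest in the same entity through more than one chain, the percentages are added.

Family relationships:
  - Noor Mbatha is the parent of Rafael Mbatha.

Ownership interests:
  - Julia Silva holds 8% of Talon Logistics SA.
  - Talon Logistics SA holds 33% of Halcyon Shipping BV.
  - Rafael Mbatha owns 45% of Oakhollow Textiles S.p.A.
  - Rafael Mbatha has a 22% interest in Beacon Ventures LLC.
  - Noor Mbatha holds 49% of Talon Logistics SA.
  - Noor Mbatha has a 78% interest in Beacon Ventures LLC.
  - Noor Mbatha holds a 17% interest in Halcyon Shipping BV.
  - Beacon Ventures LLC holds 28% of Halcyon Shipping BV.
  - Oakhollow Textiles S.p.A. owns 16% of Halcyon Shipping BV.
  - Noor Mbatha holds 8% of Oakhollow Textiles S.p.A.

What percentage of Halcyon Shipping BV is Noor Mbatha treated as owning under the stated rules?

69.65%

By parent–child attribution (R1), Noor Mbatha is treated as also owning Rafael Mbatha's interest in Beacon Ventures LLC, giving 78% + 22% = 100%.
By parent–child attribution (R1), Noor Mbatha is treated as also owning Rafael Mbatha's interest in Oakhollow Textiles S.p.A, giving 8% + 45% = 53%.
Chain via Beacon Ventures LLC (R2): 100% × 28% = 28% of Halcyon Shipping BV.
Chain via Oakhollow Textiles S.p.A. (R2): 53% × 16% = 8.48% of Halcyon Shipping BV.
Chain via Talon Logistics SA (R2): 49% × 33% = 16.17% of Halcyon Shipping BV.
Direct interest in Halcyon Shipping BV: 17%.
Aggregating (R3): 28% + 8.48% + 16.17% + 17% = 69.65%.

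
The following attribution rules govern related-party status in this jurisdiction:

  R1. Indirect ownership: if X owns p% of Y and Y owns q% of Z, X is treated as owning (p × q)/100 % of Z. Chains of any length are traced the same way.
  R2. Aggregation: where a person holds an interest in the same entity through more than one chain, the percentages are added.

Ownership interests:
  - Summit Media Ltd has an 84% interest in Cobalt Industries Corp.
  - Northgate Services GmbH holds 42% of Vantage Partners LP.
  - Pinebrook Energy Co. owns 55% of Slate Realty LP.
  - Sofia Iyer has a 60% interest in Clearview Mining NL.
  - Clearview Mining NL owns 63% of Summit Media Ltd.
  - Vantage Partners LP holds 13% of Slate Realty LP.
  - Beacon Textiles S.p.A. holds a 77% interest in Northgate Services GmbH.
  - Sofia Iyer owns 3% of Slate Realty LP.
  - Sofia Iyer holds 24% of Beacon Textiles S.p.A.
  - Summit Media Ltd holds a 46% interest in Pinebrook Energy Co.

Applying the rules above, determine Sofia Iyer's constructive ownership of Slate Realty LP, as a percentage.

Chain via Clearview Mining NL → Summit Media Ltd → Pinebrook Energy Co. (R1): 60% × 63% × 46% × 55% = 9.5634% of Slate Realty LP.
Chain via Beacon Textiles S.p.A. → Northgate Services GmbH → Vantage Partners LP (R1): 24% × 77% × 42% × 13% = 1.009008% of Slate Realty LP.
Direct interest in Slate Realty LP: 3%.
Aggregating (R2): 9.5634% + 1.009008% + 3% = 13.572408%.

13.572408%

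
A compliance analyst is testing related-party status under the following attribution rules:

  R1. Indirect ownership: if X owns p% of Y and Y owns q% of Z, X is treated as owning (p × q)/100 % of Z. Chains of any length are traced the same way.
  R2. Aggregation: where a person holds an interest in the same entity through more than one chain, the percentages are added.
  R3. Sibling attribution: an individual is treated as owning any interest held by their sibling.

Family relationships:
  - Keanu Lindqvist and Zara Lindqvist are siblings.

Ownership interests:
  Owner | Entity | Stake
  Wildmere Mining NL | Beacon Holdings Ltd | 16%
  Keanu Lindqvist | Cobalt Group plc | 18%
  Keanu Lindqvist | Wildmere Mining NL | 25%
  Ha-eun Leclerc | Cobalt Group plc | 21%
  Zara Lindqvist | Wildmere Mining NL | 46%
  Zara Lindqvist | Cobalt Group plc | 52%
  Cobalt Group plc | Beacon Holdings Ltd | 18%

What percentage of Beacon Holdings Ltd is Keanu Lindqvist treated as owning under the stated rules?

23.96%

By sibling attribution (R3), Keanu Lindqvist is treated as also owning Zara Lindqvist's interest in Wildmere Mining NL, giving 25% + 46% = 71%.
By sibling attribution (R3), Keanu Lindqvist is treated as also owning Zara Lindqvist's interest in Cobalt Group plc, giving 18% + 52% = 70%.
Chain via Wildmere Mining NL (R1): 71% × 16% = 11.36% of Beacon Holdings Ltd.
Chain via Cobalt Group plc (R1): 70% × 18% = 12.6% of Beacon Holdings Ltd.
Aggregating (R2): 11.36% + 12.6% = 23.96%.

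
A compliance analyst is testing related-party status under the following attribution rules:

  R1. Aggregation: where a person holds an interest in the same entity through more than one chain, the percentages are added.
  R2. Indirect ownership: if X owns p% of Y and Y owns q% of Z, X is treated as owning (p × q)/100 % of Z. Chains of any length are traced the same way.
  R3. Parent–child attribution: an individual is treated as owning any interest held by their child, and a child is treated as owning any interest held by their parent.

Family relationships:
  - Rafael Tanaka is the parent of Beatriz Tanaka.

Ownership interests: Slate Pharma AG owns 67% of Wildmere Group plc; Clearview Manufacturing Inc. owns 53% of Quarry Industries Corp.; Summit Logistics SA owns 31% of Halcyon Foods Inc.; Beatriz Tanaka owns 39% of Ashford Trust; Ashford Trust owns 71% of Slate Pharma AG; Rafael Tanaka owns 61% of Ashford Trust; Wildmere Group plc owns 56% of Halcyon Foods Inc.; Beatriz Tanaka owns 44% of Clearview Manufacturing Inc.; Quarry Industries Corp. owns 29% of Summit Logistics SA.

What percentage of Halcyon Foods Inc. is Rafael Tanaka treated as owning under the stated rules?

By parent–child attribution (R3), Rafael Tanaka is treated as also owning Beatriz Tanaka's interest in Ashford Trust, giving 61% + 39% = 100%.
By parent–child attribution (R3), Rafael Tanaka is treated as owning Beatriz Tanaka's 44% interest in Clearview Manufacturing Inc.
Chain via Ashford Trust → Slate Pharma AG → Wildmere Group plc (R2): 100% × 71% × 67% × 56% = 26.6392% of Halcyon Foods Inc.
Chain via Clearview Manufacturing Inc. → Quarry Industries Corp. → Summit Logistics SA (R2): 44% × 53% × 29% × 31% = 2.096468% of Halcyon Foods Inc.
Aggregating (R1): 26.6392% + 2.096468% = 28.735668%.

28.735668%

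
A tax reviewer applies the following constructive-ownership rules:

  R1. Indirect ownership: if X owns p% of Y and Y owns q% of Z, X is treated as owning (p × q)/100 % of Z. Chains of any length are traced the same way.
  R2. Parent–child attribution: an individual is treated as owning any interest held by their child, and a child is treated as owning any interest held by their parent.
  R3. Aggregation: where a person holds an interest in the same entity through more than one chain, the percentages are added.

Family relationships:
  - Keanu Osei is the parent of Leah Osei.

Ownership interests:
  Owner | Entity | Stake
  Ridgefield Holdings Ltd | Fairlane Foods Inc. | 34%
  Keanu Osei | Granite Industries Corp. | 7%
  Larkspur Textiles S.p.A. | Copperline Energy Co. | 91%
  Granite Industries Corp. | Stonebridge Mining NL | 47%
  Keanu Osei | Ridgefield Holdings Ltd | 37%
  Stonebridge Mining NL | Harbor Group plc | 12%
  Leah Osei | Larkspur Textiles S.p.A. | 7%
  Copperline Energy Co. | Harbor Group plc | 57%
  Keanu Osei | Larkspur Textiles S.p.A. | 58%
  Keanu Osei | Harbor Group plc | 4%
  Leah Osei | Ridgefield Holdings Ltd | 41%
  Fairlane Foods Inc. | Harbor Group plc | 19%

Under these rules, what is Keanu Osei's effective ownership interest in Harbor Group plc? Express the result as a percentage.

43.1491%

By parent–child attribution (R2), Keanu Osei is treated as also owning Leah Osei's interest in Larkspur Textiles S.p.A, giving 58% + 7% = 65%.
By parent–child attribution (R2), Keanu Osei is treated as also owning Leah Osei's interest in Ridgefield Holdings Ltd, giving 37% + 41% = 78%.
Chain via Larkspur Textiles S.p.A. → Copperline Energy Co. (R1): 65% × 91% × 57% = 33.7155% of Harbor Group plc.
Chain via Granite Industries Corp. → Stonebridge Mining NL (R1): 7% × 47% × 12% = 0.3948% of Harbor Group plc.
Chain via Ridgefield Holdings Ltd → Fairlane Foods Inc. (R1): 78% × 34% × 19% = 5.0388% of Harbor Group plc.
Direct interest in Harbor Group plc: 4%.
Aggregating (R3): 33.7155% + 0.3948% + 5.0388% + 4% = 43.1491%.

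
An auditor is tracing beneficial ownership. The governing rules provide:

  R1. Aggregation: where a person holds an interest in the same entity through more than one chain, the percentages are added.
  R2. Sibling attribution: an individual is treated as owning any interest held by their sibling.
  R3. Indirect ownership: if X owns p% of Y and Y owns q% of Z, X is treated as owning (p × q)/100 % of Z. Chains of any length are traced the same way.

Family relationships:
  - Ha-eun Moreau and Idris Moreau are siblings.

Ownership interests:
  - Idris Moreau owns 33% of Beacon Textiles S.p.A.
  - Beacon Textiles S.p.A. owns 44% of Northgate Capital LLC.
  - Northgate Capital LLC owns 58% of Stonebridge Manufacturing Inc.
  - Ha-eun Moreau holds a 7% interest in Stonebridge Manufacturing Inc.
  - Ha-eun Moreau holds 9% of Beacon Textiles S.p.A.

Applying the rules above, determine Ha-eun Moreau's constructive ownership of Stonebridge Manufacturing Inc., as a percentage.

17.7184%

By sibling attribution (R2), Ha-eun Moreau is treated as also owning Idris Moreau's interest in Beacon Textiles S.p.A, giving 9% + 33% = 42%.
Chain via Beacon Textiles S.p.A. → Northgate Capital LLC (R3): 42% × 44% × 58% = 10.7184% of Stonebridge Manufacturing Inc.
Direct interest in Stonebridge Manufacturing Inc: 7%.
Aggregating (R1): 10.7184% + 7% = 17.7184%.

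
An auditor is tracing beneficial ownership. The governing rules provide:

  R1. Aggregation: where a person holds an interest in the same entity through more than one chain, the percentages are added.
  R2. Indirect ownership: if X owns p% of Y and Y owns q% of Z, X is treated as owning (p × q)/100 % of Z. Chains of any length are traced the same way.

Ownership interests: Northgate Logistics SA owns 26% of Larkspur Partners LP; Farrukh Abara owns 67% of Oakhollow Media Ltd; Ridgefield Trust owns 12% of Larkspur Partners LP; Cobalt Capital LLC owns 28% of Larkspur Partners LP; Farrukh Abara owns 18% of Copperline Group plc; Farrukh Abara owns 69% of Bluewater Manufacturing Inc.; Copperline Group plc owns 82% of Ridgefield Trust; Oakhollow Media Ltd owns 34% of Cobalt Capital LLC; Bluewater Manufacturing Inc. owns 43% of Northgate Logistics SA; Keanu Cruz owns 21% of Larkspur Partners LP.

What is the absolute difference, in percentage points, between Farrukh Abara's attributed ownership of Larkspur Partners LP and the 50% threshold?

Chain via Oakhollow Media Ltd → Cobalt Capital LLC (R2): 67% × 34% × 28% = 6.3784% of Larkspur Partners LP.
Chain via Bluewater Manufacturing Inc. → Northgate Logistics SA (R2): 69% × 43% × 26% = 7.7142% of Larkspur Partners LP.
Chain via Copperline Group plc → Ridgefield Trust (R2): 18% × 82% × 12% = 1.7712% of Larkspur Partners LP.
Aggregating (R1): 6.3784% + 7.7142% + 1.7712% = 15.8638%.
15.8638% falls short of the 50% threshold by 34.1362 percentage points.

34.1362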